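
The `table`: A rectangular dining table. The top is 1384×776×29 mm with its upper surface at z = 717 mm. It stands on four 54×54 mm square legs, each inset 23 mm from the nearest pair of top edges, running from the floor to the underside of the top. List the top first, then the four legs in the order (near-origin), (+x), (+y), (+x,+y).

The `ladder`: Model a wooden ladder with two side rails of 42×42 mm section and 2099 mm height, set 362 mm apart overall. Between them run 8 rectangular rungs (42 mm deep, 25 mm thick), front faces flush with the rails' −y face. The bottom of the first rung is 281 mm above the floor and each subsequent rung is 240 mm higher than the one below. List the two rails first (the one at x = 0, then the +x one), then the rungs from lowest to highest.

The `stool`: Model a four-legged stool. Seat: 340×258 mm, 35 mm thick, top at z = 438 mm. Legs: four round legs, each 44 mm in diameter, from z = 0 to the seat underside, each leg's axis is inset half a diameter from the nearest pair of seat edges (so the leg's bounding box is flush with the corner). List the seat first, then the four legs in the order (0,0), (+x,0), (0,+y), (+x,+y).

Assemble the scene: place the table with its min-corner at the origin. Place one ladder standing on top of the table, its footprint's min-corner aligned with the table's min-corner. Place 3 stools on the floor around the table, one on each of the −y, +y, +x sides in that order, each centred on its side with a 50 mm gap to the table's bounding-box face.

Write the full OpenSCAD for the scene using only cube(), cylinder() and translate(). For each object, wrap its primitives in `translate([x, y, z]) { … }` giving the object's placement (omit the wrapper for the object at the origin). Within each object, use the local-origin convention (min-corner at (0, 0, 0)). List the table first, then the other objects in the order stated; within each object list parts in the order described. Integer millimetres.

translate([0, 0, 688]) cube([1384, 776, 29]);
translate([23, 23, 0]) cube([54, 54, 688]);
translate([1307, 23, 0]) cube([54, 54, 688]);
translate([23, 699, 0]) cube([54, 54, 688]);
translate([1307, 699, 0]) cube([54, 54, 688]);
translate([0, 0, 717]) {
  cube([42, 42, 2099]);
  translate([320, 0, 0]) cube([42, 42, 2099]);
  translate([42, 0, 281]) cube([278, 42, 25]);
  translate([42, 0, 521]) cube([278, 42, 25]);
  translate([42, 0, 761]) cube([278, 42, 25]);
  translate([42, 0, 1001]) cube([278, 42, 25]);
  translate([42, 0, 1241]) cube([278, 42, 25]);
  translate([42, 0, 1481]) cube([278, 42, 25]);
  translate([42, 0, 1721]) cube([278, 42, 25]);
  translate([42, 0, 1961]) cube([278, 42, 25]);
}
translate([522, -308, 0]) {
  translate([0, 0, 403]) cube([340, 258, 35]);
  translate([22, 22, 0]) cylinder(h = 403, r = 22);
  translate([318, 22, 0]) cylinder(h = 403, r = 22);
  translate([22, 236, 0]) cylinder(h = 403, r = 22);
  translate([318, 236, 0]) cylinder(h = 403, r = 22);
}
translate([522, 826, 0]) {
  translate([0, 0, 403]) cube([340, 258, 35]);
  translate([22, 22, 0]) cylinder(h = 403, r = 22);
  translate([318, 22, 0]) cylinder(h = 403, r = 22);
  translate([22, 236, 0]) cylinder(h = 403, r = 22);
  translate([318, 236, 0]) cylinder(h = 403, r = 22);
}
translate([1434, 259, 0]) {
  translate([0, 0, 403]) cube([340, 258, 35]);
  translate([22, 22, 0]) cylinder(h = 403, r = 22);
  translate([318, 22, 0]) cylinder(h = 403, r = 22);
  translate([22, 236, 0]) cylinder(h = 403, r = 22);
  translate([318, 236, 0]) cylinder(h = 403, r = 22);
}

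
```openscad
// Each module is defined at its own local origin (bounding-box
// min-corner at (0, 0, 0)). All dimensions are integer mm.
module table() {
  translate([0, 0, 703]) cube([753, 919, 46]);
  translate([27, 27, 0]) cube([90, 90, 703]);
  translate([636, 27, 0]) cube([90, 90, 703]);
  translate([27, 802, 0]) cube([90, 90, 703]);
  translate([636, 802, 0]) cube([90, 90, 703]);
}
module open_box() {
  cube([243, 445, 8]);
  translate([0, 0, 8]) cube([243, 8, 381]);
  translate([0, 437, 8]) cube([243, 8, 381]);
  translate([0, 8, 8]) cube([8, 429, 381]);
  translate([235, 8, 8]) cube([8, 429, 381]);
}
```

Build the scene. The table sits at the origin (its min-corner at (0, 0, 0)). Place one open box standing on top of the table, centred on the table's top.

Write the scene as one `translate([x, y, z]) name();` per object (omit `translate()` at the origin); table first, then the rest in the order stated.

table();
translate([255, 237, 749]) open_box();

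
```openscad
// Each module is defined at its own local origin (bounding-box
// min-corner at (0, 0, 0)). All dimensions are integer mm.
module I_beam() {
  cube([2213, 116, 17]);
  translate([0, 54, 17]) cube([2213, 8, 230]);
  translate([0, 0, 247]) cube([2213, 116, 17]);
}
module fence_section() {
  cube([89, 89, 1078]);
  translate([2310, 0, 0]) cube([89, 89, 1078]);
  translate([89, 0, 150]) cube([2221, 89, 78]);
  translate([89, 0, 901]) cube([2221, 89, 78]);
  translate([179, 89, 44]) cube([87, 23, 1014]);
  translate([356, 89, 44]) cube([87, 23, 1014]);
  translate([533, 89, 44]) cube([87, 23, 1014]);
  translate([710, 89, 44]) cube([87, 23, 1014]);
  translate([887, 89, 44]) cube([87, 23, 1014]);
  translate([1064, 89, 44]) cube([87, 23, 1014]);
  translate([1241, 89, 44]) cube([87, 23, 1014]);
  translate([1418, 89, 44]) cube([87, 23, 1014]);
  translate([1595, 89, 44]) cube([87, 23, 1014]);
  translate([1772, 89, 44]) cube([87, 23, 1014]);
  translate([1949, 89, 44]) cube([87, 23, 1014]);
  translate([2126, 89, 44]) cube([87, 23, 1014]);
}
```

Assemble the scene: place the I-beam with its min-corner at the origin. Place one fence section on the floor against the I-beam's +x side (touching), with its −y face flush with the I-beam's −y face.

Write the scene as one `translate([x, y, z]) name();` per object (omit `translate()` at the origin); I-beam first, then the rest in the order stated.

I_beam();
translate([2213, 0, 0]) fence_section();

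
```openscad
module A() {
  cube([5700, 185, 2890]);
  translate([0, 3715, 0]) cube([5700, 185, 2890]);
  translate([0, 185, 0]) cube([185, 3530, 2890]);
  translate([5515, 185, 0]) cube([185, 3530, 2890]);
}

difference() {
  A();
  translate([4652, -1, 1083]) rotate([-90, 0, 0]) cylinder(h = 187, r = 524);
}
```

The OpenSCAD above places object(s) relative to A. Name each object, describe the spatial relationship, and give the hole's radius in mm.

The subtracted cylinder has r = 524 mm.

A is a house frame. The house frame has a circular hole through its front wall. The hole's radius is 524 mm.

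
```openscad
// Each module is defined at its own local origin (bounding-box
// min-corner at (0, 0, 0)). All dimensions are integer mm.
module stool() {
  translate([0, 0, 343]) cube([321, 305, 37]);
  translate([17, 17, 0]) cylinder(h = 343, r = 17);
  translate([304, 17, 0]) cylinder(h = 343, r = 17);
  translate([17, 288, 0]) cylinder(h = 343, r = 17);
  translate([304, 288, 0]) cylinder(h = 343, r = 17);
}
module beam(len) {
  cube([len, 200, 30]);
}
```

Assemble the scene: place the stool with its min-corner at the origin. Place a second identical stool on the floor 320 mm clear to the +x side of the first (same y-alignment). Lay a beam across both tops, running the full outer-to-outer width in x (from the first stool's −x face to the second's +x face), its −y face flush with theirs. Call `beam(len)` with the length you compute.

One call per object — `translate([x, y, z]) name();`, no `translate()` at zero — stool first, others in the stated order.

stool();
translate([641, 0, 0]) stool();
translate([0, 0, 380]) beam(962);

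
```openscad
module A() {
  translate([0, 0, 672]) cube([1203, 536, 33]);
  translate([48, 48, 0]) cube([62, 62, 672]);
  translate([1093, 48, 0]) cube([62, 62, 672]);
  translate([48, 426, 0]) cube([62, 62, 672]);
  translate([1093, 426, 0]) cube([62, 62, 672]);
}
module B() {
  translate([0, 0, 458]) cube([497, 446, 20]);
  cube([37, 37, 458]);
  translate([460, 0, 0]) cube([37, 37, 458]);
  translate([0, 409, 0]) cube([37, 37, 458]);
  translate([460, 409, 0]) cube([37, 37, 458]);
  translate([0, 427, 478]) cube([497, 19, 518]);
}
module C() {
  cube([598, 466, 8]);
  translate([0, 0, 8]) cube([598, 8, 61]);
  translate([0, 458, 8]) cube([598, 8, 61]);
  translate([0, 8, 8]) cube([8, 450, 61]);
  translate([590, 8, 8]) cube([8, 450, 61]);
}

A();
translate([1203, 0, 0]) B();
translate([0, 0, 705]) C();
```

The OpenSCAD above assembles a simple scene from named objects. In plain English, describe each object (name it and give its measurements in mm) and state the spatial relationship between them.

A is a table: top 1203 mm (x) × 536 mm (y), 33 mm thick, upper face at z = 705 mm, on four 62×62 mm square legs, each inset 48 mm from the nearest pair of top edges, running from z = 0 to the bottom of the top.

B is a chair: 497×446 mm seat, 20 mm thick, top at z = 478 mm, on four 37 mm square corner legs flush with the seat edges. A 19 mm thick backrest slab spans the full seat width, extending 518 mm above the seat top, its back face flush with the seat's +y edge.

C is an open-topped rectangular box: outside dimensions 598×466×69 mm, with a uniform wall and base thickness of 8 mm. The base is a full 598×466 slab on the floor; four walls sit on top of the base. The front and back walls (the −y and +y sides) span the full width; the two side walls fit between them.

The chair is against the table's +x side, with their −y faces flush. The open box is on top of the table.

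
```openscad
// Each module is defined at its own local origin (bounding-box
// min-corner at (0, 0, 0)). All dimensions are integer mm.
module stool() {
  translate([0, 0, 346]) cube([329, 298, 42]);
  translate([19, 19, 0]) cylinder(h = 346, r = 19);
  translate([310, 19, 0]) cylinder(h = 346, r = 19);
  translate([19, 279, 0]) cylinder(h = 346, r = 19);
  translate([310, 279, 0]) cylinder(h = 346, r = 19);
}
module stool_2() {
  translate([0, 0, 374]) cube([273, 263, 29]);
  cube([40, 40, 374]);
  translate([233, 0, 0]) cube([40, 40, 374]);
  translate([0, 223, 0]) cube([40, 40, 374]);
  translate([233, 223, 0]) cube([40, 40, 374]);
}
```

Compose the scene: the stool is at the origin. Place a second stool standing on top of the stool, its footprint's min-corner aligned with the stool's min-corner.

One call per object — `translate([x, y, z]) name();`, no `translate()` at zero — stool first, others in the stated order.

stool();
translate([0, 0, 388]) stool_2();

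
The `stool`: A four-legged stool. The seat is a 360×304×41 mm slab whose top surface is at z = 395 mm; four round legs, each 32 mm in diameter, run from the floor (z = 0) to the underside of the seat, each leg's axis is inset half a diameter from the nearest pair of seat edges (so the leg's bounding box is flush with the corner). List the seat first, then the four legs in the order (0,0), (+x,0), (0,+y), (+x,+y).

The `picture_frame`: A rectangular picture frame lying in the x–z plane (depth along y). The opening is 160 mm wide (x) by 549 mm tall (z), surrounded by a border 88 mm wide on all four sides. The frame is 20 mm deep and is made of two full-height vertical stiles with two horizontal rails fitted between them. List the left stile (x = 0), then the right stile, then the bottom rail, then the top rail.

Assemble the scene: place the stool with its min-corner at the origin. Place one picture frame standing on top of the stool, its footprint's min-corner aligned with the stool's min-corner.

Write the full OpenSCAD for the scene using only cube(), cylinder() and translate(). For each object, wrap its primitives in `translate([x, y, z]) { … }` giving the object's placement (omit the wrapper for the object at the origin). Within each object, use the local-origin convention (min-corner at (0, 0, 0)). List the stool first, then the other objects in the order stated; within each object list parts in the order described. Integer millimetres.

translate([0, 0, 354]) cube([360, 304, 41]);
translate([16, 16, 0]) cylinder(h = 354, r = 16);
translate([344, 16, 0]) cylinder(h = 354, r = 16);
translate([16, 288, 0]) cylinder(h = 354, r = 16);
translate([344, 288, 0]) cylinder(h = 354, r = 16);
translate([0, 0, 395]) {
  cube([88, 20, 725]);
  translate([248, 0, 0]) cube([88, 20, 725]);
  translate([88, 0, 0]) cube([160, 20, 88]);
  translate([88, 0, 637]) cube([160, 20, 88]);
}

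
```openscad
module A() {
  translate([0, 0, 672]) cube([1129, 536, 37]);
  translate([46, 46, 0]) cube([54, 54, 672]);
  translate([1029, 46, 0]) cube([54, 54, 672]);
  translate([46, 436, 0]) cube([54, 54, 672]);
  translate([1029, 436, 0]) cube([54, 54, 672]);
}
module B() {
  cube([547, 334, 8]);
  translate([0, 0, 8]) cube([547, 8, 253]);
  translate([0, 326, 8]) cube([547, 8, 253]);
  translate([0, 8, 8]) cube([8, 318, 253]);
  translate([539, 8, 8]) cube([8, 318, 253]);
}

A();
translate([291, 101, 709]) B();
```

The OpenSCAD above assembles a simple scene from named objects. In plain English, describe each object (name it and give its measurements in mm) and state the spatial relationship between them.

A is a table with a 1129×536 mm rectangular top, 37 mm thick, top surface at z = 709 mm, supported by four 54×54 mm square legs, each inset 46 mm from the nearest pair of top edges, running from the floor.

B is an open-topped rectangular box: outside dimensions 547×334×261 mm, with a uniform wall and base thickness of 8 mm. The base is a full 547×334 slab on the floor; four walls sit on top of the base. The front and back walls (the −y and +y sides) span the full width; the two side walls fit between them.

The open box is on top of the table, centred.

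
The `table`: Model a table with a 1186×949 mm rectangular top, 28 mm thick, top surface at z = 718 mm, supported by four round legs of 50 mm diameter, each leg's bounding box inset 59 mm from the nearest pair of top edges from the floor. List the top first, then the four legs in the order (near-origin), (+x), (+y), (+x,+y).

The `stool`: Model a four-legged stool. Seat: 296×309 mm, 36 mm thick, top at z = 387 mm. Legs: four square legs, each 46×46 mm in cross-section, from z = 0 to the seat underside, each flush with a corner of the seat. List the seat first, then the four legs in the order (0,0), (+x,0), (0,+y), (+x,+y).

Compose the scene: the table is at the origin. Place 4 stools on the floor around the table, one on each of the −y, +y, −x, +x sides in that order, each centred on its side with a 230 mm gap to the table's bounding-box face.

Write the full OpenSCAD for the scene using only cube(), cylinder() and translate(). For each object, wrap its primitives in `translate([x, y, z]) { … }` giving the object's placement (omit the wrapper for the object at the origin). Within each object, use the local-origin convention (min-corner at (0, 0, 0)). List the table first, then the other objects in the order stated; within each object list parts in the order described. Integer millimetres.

translate([0, 0, 690]) cube([1186, 949, 28]);
translate([84, 84, 0]) cylinder(h = 690, r = 25);
translate([1102, 84, 0]) cylinder(h = 690, r = 25);
translate([84, 865, 0]) cylinder(h = 690, r = 25);
translate([1102, 865, 0]) cylinder(h = 690, r = 25);
translate([445, -539, 0]) {
  translate([0, 0, 351]) cube([296, 309, 36]);
  cube([46, 46, 351]);
  translate([250, 0, 0]) cube([46, 46, 351]);
  translate([0, 263, 0]) cube([46, 46, 351]);
  translate([250, 263, 0]) cube([46, 46, 351]);
}
translate([445, 1179, 0]) {
  translate([0, 0, 351]) cube([296, 309, 36]);
  cube([46, 46, 351]);
  translate([250, 0, 0]) cube([46, 46, 351]);
  translate([0, 263, 0]) cube([46, 46, 351]);
  translate([250, 263, 0]) cube([46, 46, 351]);
}
translate([-526, 320, 0]) {
  translate([0, 0, 351]) cube([296, 309, 36]);
  cube([46, 46, 351]);
  translate([250, 0, 0]) cube([46, 46, 351]);
  translate([0, 263, 0]) cube([46, 46, 351]);
  translate([250, 263, 0]) cube([46, 46, 351]);
}
translate([1416, 320, 0]) {
  translate([0, 0, 351]) cube([296, 309, 36]);
  cube([46, 46, 351]);
  translate([250, 0, 0]) cube([46, 46, 351]);
  translate([0, 263, 0]) cube([46, 46, 351]);
  translate([250, 263, 0]) cube([46, 46, 351]);
}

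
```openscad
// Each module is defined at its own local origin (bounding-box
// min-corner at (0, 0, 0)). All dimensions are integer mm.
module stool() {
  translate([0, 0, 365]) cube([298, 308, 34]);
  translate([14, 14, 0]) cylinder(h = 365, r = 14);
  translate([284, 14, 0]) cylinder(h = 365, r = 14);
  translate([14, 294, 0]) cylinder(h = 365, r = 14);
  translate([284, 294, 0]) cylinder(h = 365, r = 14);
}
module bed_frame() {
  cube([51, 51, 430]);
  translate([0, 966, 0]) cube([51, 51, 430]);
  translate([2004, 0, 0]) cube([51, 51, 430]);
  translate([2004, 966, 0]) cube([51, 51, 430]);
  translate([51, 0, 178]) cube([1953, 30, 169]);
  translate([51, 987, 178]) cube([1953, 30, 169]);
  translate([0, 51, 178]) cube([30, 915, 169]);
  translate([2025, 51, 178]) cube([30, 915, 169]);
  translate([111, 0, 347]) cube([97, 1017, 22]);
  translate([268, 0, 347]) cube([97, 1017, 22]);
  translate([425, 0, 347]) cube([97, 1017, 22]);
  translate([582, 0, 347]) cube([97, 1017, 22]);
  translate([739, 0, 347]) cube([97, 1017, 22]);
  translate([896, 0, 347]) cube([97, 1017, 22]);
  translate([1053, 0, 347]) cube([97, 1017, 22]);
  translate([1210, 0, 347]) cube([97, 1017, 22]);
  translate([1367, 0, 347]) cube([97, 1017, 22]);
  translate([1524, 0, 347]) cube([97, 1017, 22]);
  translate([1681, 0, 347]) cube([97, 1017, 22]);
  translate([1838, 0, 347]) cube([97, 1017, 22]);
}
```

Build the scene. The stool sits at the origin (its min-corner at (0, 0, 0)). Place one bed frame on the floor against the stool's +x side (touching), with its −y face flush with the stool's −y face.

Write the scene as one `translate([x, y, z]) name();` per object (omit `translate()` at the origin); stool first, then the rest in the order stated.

stool();
translate([298, 0, 0]) bed_frame();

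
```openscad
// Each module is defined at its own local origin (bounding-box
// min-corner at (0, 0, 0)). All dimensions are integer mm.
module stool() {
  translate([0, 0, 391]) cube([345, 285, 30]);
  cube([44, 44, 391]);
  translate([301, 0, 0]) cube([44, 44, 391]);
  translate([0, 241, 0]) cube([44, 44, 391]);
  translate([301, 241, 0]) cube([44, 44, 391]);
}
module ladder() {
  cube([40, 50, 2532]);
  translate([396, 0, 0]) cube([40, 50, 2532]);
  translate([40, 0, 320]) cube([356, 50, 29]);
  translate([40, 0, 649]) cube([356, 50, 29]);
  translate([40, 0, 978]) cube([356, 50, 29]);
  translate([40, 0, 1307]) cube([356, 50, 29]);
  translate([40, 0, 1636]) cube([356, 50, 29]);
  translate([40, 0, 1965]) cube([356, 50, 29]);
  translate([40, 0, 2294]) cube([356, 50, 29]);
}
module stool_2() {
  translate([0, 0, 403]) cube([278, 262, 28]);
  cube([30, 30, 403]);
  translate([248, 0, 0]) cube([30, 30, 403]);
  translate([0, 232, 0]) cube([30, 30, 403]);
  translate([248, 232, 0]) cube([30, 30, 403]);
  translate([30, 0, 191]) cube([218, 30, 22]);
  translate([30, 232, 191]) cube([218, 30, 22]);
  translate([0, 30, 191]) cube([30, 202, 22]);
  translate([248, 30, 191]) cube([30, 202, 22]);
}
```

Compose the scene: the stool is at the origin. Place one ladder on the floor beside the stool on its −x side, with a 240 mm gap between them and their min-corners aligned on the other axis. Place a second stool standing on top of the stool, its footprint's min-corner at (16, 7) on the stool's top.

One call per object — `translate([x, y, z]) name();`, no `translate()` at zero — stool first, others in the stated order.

stool();
translate([-676, 0, 0]) ladder();
translate([16, 7, 421]) stool_2();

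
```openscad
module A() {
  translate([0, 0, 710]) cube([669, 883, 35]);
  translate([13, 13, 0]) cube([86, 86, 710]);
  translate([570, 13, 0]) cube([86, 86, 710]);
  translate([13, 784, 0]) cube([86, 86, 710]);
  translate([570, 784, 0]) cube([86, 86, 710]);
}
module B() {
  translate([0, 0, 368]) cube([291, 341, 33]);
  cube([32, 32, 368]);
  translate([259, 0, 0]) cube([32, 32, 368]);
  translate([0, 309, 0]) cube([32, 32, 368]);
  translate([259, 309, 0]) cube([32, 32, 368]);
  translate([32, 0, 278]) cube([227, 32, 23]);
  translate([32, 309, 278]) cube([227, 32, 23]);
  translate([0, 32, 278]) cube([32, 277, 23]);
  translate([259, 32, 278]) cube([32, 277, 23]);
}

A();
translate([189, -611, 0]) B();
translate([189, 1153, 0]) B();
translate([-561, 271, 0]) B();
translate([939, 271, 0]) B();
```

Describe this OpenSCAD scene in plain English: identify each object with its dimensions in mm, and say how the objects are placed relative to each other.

A is a table with a 669×883 mm rectangular top, 35 mm thick, top surface at z = 745 mm, supported by four 86×86 mm square legs, each inset 13 mm from the nearest pair of top edges, running from the floor.

B is a four-legged stool. The seat is 291×341 mm, 33 mm thick, top at z = 401 mm. It stands on four square legs, each 32×32 mm in cross-section, from z = 0 to the seat underside, each flush with a corner of the seat. Four stretchers, 32 mm wide and 23 mm tall, connect adjacent legs with their undersides at z = 278 mm, each running between the inner faces of the legs it joins and aligned with the legs' outer faces on the other axis.

Four stools sit around the table at the −y, +y, −x, +x sides.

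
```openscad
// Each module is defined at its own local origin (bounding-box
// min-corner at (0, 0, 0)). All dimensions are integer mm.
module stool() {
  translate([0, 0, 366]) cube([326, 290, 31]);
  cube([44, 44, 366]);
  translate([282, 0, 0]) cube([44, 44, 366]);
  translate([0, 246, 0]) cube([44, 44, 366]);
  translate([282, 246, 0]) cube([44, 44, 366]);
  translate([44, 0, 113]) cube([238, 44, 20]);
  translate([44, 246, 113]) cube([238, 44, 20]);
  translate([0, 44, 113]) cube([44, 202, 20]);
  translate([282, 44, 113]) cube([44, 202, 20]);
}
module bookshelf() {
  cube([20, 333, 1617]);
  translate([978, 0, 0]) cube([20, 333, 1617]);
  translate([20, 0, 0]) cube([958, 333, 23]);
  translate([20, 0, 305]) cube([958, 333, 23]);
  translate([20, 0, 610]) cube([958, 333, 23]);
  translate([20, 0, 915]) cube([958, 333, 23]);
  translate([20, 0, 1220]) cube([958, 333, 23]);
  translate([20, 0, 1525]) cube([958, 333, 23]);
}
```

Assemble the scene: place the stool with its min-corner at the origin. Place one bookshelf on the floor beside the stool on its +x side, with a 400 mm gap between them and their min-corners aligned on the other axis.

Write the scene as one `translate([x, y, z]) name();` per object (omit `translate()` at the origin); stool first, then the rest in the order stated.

stool();
translate([726, 0, 0]) bookshelf();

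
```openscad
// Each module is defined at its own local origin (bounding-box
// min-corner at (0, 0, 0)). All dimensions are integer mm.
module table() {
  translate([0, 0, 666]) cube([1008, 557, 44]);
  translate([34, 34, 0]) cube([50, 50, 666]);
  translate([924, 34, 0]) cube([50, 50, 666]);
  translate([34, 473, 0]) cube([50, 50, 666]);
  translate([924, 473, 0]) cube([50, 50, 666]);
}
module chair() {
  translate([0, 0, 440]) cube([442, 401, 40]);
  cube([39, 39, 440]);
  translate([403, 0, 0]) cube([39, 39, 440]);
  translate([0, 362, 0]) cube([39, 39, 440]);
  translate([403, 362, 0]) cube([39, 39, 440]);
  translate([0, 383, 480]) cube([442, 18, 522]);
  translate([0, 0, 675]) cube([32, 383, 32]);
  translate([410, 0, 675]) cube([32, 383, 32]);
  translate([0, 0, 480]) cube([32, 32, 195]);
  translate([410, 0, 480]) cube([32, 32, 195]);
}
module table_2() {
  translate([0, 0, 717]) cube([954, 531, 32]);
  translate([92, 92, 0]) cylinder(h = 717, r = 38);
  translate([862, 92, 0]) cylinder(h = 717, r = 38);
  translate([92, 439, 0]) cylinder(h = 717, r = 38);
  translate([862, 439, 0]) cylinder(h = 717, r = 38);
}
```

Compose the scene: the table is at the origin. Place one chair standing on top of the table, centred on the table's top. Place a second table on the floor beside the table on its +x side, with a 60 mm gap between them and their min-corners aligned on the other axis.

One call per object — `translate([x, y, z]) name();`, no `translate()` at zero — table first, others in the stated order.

table();
translate([283, 78, 710]) chair();
translate([1068, 0, 0]) table_2();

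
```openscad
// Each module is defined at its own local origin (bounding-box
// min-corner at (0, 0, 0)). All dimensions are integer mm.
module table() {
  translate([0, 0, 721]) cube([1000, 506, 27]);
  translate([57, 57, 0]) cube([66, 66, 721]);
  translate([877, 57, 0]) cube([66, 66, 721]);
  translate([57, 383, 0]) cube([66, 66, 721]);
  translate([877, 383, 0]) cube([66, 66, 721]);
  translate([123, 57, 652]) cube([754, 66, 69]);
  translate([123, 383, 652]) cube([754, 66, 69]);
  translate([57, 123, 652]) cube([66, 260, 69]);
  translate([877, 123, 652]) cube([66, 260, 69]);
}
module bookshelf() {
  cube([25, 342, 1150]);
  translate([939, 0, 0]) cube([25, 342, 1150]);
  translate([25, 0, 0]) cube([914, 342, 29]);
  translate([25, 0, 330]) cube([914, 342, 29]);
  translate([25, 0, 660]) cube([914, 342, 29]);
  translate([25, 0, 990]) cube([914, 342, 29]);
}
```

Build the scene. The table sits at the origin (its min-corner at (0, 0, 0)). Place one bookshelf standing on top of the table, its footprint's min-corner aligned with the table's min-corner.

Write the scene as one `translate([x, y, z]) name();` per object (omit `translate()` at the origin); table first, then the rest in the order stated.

table();
translate([0, 0, 748]) bookshelf();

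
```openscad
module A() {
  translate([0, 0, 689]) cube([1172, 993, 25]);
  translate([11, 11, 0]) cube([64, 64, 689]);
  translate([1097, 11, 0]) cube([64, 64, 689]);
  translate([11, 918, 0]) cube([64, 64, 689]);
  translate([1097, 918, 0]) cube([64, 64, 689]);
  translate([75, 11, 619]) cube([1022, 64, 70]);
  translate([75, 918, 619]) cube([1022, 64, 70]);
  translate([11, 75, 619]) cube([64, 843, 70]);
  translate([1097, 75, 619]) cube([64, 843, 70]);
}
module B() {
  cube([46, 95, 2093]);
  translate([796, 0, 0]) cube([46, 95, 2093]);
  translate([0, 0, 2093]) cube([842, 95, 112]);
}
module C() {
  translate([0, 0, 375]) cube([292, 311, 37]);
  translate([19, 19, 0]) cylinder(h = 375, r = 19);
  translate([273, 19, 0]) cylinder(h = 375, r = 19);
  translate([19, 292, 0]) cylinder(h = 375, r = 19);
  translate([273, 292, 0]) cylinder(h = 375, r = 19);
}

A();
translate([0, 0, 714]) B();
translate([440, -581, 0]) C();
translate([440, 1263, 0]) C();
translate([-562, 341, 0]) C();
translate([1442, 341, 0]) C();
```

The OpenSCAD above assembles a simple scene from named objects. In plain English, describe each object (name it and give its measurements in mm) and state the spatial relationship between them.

A is a rectangular dining table. The top is 1172×993×25 mm with its upper surface at z = 714 mm. It stands on four 64×64 mm square legs, each inset 11 mm from the nearest pair of top edges, running from the floor to the underside of the top. Four apron rails, 64 mm thick and 70 mm tall, run between adjacent legs with their top edges flush with the underside of the top and their outer faces flush with the legs' outer faces.

B is a rectangular door frame: two vertical jambs of 46×95 mm section, 2093 mm tall, with a clear opening 750 mm wide between their inner faces. A header 112 mm tall and 95 mm deep lies on top of the jambs and spans the full outside width.

C is a simple wooden stool: a rectangular seat 292 mm (x) by 311 mm (y), 37 mm thick, top face at z = 412 mm, on four round legs, each 38 mm in diameter. The legs rest on z = 0, each leg's axis is inset half a diameter from the nearest pair of seat edges (so the leg's bounding box is flush with the corner).

The door frame is on top of the table. Four stools sit around the table at the −y, +y, −x, +x sides.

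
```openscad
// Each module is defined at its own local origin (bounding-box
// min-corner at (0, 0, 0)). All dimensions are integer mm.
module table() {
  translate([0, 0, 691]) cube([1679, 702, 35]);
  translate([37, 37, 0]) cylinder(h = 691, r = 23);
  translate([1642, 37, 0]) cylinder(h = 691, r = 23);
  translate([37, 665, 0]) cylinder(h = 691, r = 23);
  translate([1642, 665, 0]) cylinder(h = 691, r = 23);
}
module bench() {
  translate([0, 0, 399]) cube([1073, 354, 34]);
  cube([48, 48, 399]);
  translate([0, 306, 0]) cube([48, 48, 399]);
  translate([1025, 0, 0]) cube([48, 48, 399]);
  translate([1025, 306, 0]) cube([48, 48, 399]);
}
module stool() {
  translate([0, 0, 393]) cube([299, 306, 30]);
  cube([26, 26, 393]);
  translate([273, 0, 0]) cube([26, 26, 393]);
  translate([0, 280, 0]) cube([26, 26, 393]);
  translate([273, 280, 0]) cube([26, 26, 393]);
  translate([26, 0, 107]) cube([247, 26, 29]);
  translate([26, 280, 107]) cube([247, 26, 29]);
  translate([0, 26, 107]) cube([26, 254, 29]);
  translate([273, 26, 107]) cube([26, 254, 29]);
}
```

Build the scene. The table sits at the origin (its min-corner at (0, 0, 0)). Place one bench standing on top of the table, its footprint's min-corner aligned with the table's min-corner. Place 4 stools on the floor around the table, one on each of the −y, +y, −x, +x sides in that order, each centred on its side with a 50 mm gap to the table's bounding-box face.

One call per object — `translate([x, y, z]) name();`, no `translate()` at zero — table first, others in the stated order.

table();
translate([0, 0, 726]) bench();
translate([690, -356, 0]) stool();
translate([690, 752, 0]) stool();
translate([-349, 198, 0]) stool();
translate([1729, 198, 0]) stool();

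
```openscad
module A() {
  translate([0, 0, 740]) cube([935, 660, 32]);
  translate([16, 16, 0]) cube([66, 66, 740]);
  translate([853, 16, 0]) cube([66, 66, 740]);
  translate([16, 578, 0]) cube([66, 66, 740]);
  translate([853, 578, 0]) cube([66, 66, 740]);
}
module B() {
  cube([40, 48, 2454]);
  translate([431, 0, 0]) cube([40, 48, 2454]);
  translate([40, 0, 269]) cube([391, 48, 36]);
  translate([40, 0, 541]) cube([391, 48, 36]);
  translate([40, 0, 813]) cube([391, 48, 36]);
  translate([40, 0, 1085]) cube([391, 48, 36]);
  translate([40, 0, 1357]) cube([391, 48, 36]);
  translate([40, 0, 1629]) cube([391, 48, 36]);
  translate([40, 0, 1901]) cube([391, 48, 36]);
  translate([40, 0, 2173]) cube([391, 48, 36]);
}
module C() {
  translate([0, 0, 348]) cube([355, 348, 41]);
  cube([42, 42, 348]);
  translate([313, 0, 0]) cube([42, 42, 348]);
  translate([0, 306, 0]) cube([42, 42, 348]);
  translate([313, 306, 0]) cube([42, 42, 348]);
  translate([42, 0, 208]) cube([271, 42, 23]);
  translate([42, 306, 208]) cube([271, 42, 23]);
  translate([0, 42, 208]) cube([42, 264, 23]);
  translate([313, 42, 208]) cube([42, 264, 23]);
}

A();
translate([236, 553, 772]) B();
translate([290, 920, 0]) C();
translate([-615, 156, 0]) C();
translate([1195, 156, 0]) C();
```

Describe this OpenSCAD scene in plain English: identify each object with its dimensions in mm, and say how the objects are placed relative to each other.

A is a table with a 935×660 mm rectangular top, 32 mm thick, top surface at z = 772 mm, supported by four 66×66 mm square legs, each inset 16 mm from the nearest pair of top edges, running from the floor.

B is a wooden ladder with two side rails of 40×48 mm section and 2454 mm height, set 471 mm apart overall. Between them run 8 rectangular rungs (48 mm deep, 36 mm thick), front faces flush with the rails' −y face. The bottom of the first rung is 269 mm above the floor and each subsequent rung is 272 mm higher than the one below.

C is a four-legged stool. The seat is a 355×348×41 mm slab whose top surface is at z = 389 mm; four square legs, each 42×42 mm in cross-section, run from the floor (z = 0) to the underside of the seat, each flush with a corner of the seat. Four stretchers, 42 mm wide and 23 mm tall, connect adjacent legs with their undersides at z = 208 mm, each running between the inner faces of the legs it joins and aligned with the legs' outer faces on the other axis.

The ladder is on top of the table. Three stools sit around the table at the +y, −x, +x sides.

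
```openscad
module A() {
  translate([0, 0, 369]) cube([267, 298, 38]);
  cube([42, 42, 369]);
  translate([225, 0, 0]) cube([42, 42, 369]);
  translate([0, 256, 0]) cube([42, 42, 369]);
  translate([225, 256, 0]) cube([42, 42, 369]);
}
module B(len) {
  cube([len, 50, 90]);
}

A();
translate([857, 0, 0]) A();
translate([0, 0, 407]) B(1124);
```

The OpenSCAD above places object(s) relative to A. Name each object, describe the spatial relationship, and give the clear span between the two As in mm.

Second stool starts at x = 857; first ends at x = 267; clear span = 857 − 267 = 590 mm.

A is a stool. B is a beam. A beam spans the tops of two stools. The clear span between the two stools is 590 mm.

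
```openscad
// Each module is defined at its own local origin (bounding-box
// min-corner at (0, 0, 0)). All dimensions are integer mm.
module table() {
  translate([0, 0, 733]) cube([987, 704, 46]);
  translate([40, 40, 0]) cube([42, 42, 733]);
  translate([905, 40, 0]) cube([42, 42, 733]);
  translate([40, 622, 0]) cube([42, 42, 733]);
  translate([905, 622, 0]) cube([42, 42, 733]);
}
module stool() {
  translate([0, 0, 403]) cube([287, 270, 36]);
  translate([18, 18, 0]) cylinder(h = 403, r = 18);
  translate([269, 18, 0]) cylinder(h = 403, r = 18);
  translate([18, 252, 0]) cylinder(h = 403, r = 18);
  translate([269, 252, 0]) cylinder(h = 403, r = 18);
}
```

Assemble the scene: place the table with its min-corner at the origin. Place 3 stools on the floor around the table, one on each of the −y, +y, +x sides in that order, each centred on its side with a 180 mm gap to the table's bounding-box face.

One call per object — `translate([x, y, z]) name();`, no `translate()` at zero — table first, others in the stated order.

table();
translate([350, -450, 0]) stool();
translate([350, 884, 0]) stool();
translate([1167, 217, 0]) stool();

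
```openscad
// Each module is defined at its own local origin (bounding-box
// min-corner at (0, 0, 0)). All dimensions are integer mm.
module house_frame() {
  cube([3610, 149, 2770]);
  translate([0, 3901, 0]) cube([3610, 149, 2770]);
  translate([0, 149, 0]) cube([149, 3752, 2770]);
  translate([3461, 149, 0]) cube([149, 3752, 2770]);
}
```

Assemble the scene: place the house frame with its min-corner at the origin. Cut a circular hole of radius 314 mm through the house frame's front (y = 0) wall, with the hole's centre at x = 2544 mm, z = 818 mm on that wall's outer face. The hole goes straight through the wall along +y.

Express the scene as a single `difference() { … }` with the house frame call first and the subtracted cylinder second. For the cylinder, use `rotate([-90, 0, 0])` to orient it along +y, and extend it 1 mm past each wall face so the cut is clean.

difference() {
  house_frame();
  translate([2544, -1, 818]) rotate([-90, 0, 0]) cylinder(h = 151, r = 314);
}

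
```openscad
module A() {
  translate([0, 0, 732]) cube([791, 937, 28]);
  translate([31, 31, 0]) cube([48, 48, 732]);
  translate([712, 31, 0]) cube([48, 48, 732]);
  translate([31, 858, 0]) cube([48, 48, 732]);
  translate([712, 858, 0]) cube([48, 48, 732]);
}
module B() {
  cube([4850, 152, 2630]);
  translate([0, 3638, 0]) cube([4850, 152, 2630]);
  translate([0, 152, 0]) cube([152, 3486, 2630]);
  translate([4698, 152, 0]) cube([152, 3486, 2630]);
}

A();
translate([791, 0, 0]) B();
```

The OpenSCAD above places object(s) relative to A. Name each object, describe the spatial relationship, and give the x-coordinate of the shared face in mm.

The table's +x face and the house frame's −x face are both at x = 791 mm.

A is a table. B is a house frame. The house frame is against the table's +x side, with their −y faces flush. The x-coordinate of the shared face is 791 mm.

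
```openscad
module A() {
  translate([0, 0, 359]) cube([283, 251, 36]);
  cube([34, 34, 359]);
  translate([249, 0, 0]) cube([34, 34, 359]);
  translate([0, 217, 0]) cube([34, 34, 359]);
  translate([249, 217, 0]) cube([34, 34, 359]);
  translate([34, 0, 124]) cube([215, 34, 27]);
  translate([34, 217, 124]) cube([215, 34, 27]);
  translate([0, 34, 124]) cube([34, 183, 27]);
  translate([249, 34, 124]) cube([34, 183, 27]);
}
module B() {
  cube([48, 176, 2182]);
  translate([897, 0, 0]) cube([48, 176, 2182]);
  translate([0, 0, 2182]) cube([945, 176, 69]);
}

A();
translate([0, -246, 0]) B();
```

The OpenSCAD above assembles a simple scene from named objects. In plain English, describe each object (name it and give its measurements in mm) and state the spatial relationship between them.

A is a four-legged stool. The seat is 283×251 mm, 36 mm thick, top at z = 395 mm. It stands on four square legs, each 34×34 mm in cross-section, from z = 0 to the seat underside, each flush with a corner of the seat. Four stretchers, 34 mm wide and 27 mm tall, connect adjacent legs with their undersides at z = 124 mm, each running between the inner faces of the legs it joins and aligned with the legs' outer faces on the other axis.

B is a door frame. The clear opening is 849 mm wide and 2182 mm high. Two 48 mm wide jambs, 176 mm deep, stand either side of the opening from the floor to the top of the opening. A 69 mm thick head sits across the top of both jambs, spanning the full outside width of the frame.

The door frame is on the floor beside the stool on its −y side.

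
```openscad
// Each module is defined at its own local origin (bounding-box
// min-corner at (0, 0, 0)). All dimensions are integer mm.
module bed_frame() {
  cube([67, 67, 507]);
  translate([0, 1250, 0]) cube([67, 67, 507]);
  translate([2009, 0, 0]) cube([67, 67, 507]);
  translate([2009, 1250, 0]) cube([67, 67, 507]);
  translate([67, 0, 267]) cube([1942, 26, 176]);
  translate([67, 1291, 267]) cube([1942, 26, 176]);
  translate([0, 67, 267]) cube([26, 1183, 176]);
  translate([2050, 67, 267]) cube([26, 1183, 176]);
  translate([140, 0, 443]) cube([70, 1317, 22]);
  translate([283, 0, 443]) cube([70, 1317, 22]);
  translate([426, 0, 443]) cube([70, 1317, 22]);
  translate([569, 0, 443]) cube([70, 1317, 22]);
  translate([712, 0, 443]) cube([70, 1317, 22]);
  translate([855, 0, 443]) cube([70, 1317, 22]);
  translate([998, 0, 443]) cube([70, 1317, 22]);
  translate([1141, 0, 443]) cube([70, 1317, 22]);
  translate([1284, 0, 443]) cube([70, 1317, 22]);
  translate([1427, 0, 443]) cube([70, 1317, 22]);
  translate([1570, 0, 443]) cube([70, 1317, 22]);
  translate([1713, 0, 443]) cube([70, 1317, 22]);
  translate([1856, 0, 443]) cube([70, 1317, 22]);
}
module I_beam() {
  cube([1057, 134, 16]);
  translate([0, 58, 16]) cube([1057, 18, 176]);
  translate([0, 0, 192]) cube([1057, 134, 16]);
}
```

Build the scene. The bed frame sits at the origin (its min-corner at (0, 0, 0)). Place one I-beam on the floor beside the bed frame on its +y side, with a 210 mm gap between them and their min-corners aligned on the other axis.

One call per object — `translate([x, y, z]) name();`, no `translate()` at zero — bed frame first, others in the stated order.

bed_frame();
translate([0, 1527, 0]) I_beam();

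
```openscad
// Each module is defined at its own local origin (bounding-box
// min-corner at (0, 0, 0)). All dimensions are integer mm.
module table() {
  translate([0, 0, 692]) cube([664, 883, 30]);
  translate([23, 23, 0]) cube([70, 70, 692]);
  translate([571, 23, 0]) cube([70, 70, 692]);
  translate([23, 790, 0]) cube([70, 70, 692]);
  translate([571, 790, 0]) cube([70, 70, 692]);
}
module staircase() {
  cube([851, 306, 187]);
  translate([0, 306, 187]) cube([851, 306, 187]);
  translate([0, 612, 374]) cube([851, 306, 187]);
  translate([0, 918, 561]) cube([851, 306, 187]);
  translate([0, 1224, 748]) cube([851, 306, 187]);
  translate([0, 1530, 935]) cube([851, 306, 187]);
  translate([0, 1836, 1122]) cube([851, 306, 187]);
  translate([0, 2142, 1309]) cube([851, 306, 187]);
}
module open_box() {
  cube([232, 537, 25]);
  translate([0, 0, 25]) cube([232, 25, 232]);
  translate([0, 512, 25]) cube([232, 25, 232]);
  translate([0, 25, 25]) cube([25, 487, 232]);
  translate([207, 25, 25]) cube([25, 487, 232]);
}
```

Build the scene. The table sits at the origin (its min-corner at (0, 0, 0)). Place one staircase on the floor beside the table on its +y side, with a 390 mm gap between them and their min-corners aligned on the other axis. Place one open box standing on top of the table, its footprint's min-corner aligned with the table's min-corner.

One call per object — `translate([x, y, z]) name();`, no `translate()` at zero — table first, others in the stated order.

table();
translate([0, 1273, 0]) staircase();
translate([0, 0, 722]) open_box();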